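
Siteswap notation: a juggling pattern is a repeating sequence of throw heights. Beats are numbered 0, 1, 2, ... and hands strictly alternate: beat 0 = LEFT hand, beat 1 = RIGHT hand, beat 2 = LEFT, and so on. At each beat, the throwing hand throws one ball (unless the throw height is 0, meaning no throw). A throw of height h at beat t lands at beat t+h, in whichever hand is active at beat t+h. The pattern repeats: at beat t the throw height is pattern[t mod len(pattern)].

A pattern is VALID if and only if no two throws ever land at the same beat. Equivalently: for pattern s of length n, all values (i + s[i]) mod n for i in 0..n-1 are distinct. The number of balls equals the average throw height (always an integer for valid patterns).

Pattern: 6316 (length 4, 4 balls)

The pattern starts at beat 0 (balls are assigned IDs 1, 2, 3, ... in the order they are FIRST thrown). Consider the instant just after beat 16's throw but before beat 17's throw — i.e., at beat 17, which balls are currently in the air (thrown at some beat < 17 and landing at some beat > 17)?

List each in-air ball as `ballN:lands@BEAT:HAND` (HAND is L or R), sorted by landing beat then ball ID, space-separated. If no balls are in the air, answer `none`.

Answer: ball3:lands@18:L ball4:lands@21:R ball1:lands@22:L

Derivation:
Beat 0 (L): throw ball1 h=6 -> lands@6:L; in-air after throw: [b1@6:L]
Beat 1 (R): throw ball2 h=3 -> lands@4:L; in-air after throw: [b2@4:L b1@6:L]
Beat 2 (L): throw ball3 h=1 -> lands@3:R; in-air after throw: [b3@3:R b2@4:L b1@6:L]
Beat 3 (R): throw ball3 h=6 -> lands@9:R; in-air after throw: [b2@4:L b1@6:L b3@9:R]
Beat 4 (L): throw ball2 h=6 -> lands@10:L; in-air after throw: [b1@6:L b3@9:R b2@10:L]
Beat 5 (R): throw ball4 h=3 -> lands@8:L; in-air after throw: [b1@6:L b4@8:L b3@9:R b2@10:L]
Beat 6 (L): throw ball1 h=1 -> lands@7:R; in-air after throw: [b1@7:R b4@8:L b3@9:R b2@10:L]
Beat 7 (R): throw ball1 h=6 -> lands@13:R; in-air after throw: [b4@8:L b3@9:R b2@10:L b1@13:R]
Beat 8 (L): throw ball4 h=6 -> lands@14:L; in-air after throw: [b3@9:R b2@10:L b1@13:R b4@14:L]
Beat 9 (R): throw ball3 h=3 -> lands@12:L; in-air after throw: [b2@10:L b3@12:L b1@13:R b4@14:L]
Beat 10 (L): throw ball2 h=1 -> lands@11:R; in-air after throw: [b2@11:R b3@12:L b1@13:R b4@14:L]
Beat 11 (R): throw ball2 h=6 -> lands@17:R; in-air after throw: [b3@12:L b1@13:R b4@14:L b2@17:R]
Beat 12 (L): throw ball3 h=6 -> lands@18:L; in-air after throw: [b1@13:R b4@14:L b2@17:R b3@18:L]
Beat 13 (R): throw ball1 h=3 -> lands@16:L; in-air after throw: [b4@14:L b1@16:L b2@17:R b3@18:L]
Beat 14 (L): throw ball4 h=1 -> lands@15:R; in-air after throw: [b4@15:R b1@16:L b2@17:R b3@18:L]
Beat 15 (R): throw ball4 h=6 -> lands@21:R; in-air after throw: [b1@16:L b2@17:R b3@18:L b4@21:R]
Beat 16 (L): throw ball1 h=6 -> lands@22:L; in-air after throw: [b2@17:R b3@18:L b4@21:R b1@22:L]
Beat 17 (R): throw ball2 h=3 -> lands@20:L; in-air after throw: [b3@18:L b2@20:L b4@21:R b1@22:L]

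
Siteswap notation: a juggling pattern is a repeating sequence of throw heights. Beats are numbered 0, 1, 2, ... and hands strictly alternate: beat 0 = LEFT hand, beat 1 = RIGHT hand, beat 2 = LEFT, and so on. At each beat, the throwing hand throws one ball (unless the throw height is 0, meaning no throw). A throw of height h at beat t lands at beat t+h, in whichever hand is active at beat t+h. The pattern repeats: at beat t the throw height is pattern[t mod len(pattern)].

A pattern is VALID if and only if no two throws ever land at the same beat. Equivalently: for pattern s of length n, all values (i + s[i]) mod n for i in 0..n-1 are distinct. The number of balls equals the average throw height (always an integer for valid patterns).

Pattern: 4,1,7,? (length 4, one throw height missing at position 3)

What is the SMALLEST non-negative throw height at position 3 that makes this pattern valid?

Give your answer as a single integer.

i=0: (0 + 4) mod 4 = 0
i=1: (1 + 1) mod 4 = 2
i=2: (2 + 7) mod 4 = 1
i=3: s[i]=? (unknown)
Known residues: [0, 1, 2]; need a permutation of 0..3, so missing residue r = 3
Need (3 + s) mod 4 = 3; smallest s = (3 - 3) mod 4 = 0

Answer: 0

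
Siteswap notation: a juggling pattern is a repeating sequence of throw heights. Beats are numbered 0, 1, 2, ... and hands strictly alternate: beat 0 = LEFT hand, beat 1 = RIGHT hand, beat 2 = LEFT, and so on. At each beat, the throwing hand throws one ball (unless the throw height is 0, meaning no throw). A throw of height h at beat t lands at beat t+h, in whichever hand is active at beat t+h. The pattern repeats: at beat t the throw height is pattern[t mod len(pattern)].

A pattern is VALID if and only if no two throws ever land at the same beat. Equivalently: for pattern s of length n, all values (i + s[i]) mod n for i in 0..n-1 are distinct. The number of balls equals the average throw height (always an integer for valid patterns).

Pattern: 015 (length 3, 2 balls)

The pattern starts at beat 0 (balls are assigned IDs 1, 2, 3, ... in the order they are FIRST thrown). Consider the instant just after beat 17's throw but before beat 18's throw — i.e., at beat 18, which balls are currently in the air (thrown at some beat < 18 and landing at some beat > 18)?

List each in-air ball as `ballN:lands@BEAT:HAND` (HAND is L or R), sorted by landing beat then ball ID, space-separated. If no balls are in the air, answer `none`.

Beat 1 (R): throw ball1 h=1 -> lands@2:L; in-air after throw: [b1@2:L]
Beat 2 (L): throw ball1 h=5 -> lands@7:R; in-air after throw: [b1@7:R]
Beat 4 (L): throw ball2 h=1 -> lands@5:R; in-air after throw: [b2@5:R b1@7:R]
Beat 5 (R): throw ball2 h=5 -> lands@10:L; in-air after throw: [b1@7:R b2@10:L]
Beat 7 (R): throw ball1 h=1 -> lands@8:L; in-air after throw: [b1@8:L b2@10:L]
Beat 8 (L): throw ball1 h=5 -> lands@13:R; in-air after throw: [b2@10:L b1@13:R]
Beat 10 (L): throw ball2 h=1 -> lands@11:R; in-air after throw: [b2@11:R b1@13:R]
Beat 11 (R): throw ball2 h=5 -> lands@16:L; in-air after throw: [b1@13:R b2@16:L]
Beat 13 (R): throw ball1 h=1 -> lands@14:L; in-air after throw: [b1@14:L b2@16:L]
Beat 14 (L): throw ball1 h=5 -> lands@19:R; in-air after throw: [b2@16:L b1@19:R]
Beat 16 (L): throw ball2 h=1 -> lands@17:R; in-air after throw: [b2@17:R b1@19:R]
Beat 17 (R): throw ball2 h=5 -> lands@22:L; in-air after throw: [b1@19:R b2@22:L]

Answer: ball1:lands@19:R ball2:lands@22:L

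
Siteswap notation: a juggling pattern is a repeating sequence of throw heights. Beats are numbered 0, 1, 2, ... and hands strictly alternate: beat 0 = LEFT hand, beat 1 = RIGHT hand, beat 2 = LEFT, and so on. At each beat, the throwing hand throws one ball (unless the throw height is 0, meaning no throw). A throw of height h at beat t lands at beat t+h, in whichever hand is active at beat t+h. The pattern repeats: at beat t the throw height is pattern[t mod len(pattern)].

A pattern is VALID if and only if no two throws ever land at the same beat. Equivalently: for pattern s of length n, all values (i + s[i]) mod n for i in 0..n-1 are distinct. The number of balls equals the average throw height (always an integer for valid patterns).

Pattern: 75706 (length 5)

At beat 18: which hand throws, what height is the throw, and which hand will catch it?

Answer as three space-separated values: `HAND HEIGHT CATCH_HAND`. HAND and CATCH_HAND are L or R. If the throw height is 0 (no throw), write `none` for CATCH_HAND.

Beat 18: 18 mod 2 = 0, so hand = L
Throw height = pattern[18 mod 5] = pattern[3] = 0

Answer: L 0 none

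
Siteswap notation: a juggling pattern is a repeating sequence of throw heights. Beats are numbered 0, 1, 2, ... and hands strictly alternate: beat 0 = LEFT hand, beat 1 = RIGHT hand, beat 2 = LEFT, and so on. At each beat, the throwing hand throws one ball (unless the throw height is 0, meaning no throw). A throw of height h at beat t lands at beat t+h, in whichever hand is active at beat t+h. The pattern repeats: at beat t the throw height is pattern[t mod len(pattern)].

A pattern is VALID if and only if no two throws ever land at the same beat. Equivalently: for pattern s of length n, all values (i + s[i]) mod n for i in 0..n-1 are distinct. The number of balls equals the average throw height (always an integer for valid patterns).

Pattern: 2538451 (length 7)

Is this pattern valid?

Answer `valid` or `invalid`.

i=0: (i + s[i]) mod n = (0 + 2) mod 7 = 2
i=1: (i + s[i]) mod n = (1 + 5) mod 7 = 6
i=2: (i + s[i]) mod n = (2 + 3) mod 7 = 5
i=3: (i + s[i]) mod n = (3 + 8) mod 7 = 4
i=4: (i + s[i]) mod n = (4 + 4) mod 7 = 1
i=5: (i + s[i]) mod n = (5 + 5) mod 7 = 3
i=6: (i + s[i]) mod n = (6 + 1) mod 7 = 0
Residues: [2, 6, 5, 4, 1, 3, 0], distinct: True

Answer: valid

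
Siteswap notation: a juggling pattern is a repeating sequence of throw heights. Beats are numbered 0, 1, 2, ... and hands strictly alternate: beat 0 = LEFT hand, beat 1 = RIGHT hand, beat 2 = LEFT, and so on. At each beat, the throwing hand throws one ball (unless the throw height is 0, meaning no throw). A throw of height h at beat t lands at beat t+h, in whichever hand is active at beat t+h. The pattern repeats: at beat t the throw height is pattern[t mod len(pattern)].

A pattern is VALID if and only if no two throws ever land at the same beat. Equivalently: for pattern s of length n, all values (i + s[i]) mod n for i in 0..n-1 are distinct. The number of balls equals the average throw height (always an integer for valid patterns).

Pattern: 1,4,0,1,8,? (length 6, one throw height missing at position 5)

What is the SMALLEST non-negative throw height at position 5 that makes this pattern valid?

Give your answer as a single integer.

Answer: 4

Derivation:
i=0: (0 + 1) mod 6 = 1
i=1: (1 + 4) mod 6 = 5
i=2: (2 + 0) mod 6 = 2
i=3: (3 + 1) mod 6 = 4
i=4: (4 + 8) mod 6 = 0
i=5: s[i]=? (unknown)
Known residues: [0, 1, 2, 4, 5]; need a permutation of 0..5, so missing residue r = 3
Need (5 + s) mod 6 = 3; smallest s = (3 - 5) mod 6 = 4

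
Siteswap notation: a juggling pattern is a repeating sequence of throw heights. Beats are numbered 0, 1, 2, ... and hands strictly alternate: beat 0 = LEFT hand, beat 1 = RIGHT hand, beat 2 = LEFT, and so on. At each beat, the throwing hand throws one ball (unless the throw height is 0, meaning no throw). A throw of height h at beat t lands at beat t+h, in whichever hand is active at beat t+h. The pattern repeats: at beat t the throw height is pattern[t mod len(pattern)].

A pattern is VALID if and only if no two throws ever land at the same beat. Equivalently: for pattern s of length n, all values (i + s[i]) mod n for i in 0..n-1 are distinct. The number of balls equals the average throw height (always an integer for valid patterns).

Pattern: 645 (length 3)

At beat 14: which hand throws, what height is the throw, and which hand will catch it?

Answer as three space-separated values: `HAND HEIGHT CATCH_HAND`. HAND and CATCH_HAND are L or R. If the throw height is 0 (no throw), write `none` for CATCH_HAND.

Beat 14: 14 mod 2 = 0, so hand = L
Throw height = pattern[14 mod 3] = pattern[2] = 5
Lands at beat 14+5=19, 19 mod 2 = 1, so catch hand = R

Answer: L 5 R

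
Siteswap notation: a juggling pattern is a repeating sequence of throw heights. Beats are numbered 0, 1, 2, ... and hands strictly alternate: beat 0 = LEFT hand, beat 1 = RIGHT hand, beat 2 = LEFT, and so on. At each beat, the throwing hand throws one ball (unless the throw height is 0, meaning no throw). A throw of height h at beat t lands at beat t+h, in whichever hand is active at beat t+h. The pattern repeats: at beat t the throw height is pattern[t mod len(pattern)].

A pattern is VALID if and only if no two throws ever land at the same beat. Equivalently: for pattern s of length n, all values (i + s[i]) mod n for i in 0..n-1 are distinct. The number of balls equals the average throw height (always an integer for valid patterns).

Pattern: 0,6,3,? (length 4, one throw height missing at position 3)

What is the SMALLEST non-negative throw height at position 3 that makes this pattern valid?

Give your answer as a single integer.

i=0: (0 + 0) mod 4 = 0
i=1: (1 + 6) mod 4 = 3
i=2: (2 + 3) mod 4 = 1
i=3: s[i]=? (unknown)
Known residues: [0, 1, 3]; need a permutation of 0..3, so missing residue r = 2
Need (3 + s) mod 4 = 2; smallest s = (2 - 3) mod 4 = 3

Answer: 3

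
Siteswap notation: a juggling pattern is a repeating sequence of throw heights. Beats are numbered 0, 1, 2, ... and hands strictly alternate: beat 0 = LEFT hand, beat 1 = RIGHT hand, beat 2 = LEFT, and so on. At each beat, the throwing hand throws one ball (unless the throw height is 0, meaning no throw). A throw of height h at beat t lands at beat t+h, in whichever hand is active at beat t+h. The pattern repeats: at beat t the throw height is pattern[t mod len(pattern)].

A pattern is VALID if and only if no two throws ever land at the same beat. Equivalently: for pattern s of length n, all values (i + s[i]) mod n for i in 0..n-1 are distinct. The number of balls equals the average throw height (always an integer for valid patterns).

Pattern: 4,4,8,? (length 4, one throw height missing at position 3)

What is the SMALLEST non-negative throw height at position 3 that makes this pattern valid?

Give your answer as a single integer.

Answer: 0

Derivation:
i=0: (0 + 4) mod 4 = 0
i=1: (1 + 4) mod 4 = 1
i=2: (2 + 8) mod 4 = 2
i=3: s[i]=? (unknown)
Known residues: [0, 1, 2]; need a permutation of 0..3, so missing residue r = 3
Need (3 + s) mod 4 = 3; smallest s = (3 - 3) mod 4 = 0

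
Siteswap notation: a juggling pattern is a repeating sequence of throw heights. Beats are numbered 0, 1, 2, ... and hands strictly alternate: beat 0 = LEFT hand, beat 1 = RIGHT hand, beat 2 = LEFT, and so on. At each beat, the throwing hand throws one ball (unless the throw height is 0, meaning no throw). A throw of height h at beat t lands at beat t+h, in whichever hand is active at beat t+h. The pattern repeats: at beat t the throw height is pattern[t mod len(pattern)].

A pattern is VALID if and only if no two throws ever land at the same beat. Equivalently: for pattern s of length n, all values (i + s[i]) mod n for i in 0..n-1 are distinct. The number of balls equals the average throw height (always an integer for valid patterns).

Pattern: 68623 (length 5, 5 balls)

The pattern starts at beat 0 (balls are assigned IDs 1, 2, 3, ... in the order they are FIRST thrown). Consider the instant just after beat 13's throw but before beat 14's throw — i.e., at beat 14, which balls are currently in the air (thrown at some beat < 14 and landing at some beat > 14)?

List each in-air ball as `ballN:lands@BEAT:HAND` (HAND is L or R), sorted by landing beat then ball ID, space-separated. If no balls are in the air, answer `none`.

Answer: ball5:lands@15:R ball3:lands@16:L ball2:lands@18:L ball4:lands@19:R

Derivation:
Beat 0 (L): throw ball1 h=6 -> lands@6:L; in-air after throw: [b1@6:L]
Beat 1 (R): throw ball2 h=8 -> lands@9:R; in-air after throw: [b1@6:L b2@9:R]
Beat 2 (L): throw ball3 h=6 -> lands@8:L; in-air after throw: [b1@6:L b3@8:L b2@9:R]
Beat 3 (R): throw ball4 h=2 -> lands@5:R; in-air after throw: [b4@5:R b1@6:L b3@8:L b2@9:R]
Beat 4 (L): throw ball5 h=3 -> lands@7:R; in-air after throw: [b4@5:R b1@6:L b5@7:R b3@8:L b2@9:R]
Beat 5 (R): throw ball4 h=6 -> lands@11:R; in-air after throw: [b1@6:L b5@7:R b3@8:L b2@9:R b4@11:R]
Beat 6 (L): throw ball1 h=8 -> lands@14:L; in-air after throw: [b5@7:R b3@8:L b2@9:R b4@11:R b1@14:L]
Beat 7 (R): throw ball5 h=6 -> lands@13:R; in-air after throw: [b3@8:L b2@9:R b4@11:R b5@13:R b1@14:L]
Beat 8 (L): throw ball3 h=2 -> lands@10:L; in-air after throw: [b2@9:R b3@10:L b4@11:R b5@13:R b1@14:L]
Beat 9 (R): throw ball2 h=3 -> lands@12:L; in-air after throw: [b3@10:L b4@11:R b2@12:L b5@13:R b1@14:L]
Beat 10 (L): throw ball3 h=6 -> lands@16:L; in-air after throw: [b4@11:R b2@12:L b5@13:R b1@14:L b3@16:L]
Beat 11 (R): throw ball4 h=8 -> lands@19:R; in-air after throw: [b2@12:L b5@13:R b1@14:L b3@16:L b4@19:R]
Beat 12 (L): throw ball2 h=6 -> lands@18:L; in-air after throw: [b5@13:R b1@14:L b3@16:L b2@18:L b4@19:R]
Beat 13 (R): throw ball5 h=2 -> lands@15:R; in-air after throw: [b1@14:L b5@15:R b3@16:L b2@18:L b4@19:R]
Beat 14 (L): throw ball1 h=3 -> lands@17:R; in-air after throw: [b5@15:R b3@16:L b1@17:R b2@18:L b4@19:R]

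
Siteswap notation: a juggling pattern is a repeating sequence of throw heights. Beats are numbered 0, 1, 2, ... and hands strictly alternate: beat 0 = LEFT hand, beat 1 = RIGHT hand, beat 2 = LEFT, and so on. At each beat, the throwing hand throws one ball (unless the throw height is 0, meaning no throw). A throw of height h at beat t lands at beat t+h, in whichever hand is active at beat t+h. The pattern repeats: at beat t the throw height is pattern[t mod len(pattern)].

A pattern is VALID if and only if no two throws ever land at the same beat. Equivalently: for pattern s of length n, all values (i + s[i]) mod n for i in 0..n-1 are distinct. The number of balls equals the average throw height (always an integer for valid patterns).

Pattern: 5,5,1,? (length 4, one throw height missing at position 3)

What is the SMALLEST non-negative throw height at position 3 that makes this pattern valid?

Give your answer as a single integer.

i=0: (0 + 5) mod 4 = 1
i=1: (1 + 5) mod 4 = 2
i=2: (2 + 1) mod 4 = 3
i=3: s[i]=? (unknown)
Known residues: [1, 2, 3]; need a permutation of 0..3, so missing residue r = 0
Need (3 + s) mod 4 = 0; smallest s = (0 - 3) mod 4 = 1

Answer: 1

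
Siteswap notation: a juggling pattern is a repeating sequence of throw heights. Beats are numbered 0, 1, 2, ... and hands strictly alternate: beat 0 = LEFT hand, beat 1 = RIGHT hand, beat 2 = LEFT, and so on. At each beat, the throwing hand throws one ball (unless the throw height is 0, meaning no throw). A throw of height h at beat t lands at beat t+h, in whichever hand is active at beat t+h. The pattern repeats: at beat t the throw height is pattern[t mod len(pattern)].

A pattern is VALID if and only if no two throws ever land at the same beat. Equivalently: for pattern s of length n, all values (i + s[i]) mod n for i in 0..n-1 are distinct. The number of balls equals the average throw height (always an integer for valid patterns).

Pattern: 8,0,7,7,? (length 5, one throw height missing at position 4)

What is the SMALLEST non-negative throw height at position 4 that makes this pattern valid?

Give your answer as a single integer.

i=0: (0 + 8) mod 5 = 3
i=1: (1 + 0) mod 5 = 1
i=2: (2 + 7) mod 5 = 4
i=3: (3 + 7) mod 5 = 0
i=4: s[i]=? (unknown)
Known residues: [0, 1, 3, 4]; need a permutation of 0..4, so missing residue r = 2
Need (4 + s) mod 5 = 2; smallest s = (2 - 4) mod 5 = 3

Answer: 3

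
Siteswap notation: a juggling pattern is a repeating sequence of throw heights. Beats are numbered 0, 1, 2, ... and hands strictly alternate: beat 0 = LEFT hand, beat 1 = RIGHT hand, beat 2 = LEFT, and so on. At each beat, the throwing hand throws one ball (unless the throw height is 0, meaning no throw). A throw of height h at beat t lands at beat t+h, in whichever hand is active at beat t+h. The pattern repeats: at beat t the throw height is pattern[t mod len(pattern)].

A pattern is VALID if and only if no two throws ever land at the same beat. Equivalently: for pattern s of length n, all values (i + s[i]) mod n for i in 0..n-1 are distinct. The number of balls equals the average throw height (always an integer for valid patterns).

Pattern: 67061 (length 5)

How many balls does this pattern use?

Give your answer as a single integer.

Pattern = [6, 7, 0, 6, 1], length n = 5
  position 0: throw height = 6, running sum = 6
  position 1: throw height = 7, running sum = 13
  position 2: throw height = 0, running sum = 13
  position 3: throw height = 6, running sum = 19
  position 4: throw height = 1, running sum = 20
Total sum = 20; balls = sum / n = 20 / 5 = 4

Answer: 4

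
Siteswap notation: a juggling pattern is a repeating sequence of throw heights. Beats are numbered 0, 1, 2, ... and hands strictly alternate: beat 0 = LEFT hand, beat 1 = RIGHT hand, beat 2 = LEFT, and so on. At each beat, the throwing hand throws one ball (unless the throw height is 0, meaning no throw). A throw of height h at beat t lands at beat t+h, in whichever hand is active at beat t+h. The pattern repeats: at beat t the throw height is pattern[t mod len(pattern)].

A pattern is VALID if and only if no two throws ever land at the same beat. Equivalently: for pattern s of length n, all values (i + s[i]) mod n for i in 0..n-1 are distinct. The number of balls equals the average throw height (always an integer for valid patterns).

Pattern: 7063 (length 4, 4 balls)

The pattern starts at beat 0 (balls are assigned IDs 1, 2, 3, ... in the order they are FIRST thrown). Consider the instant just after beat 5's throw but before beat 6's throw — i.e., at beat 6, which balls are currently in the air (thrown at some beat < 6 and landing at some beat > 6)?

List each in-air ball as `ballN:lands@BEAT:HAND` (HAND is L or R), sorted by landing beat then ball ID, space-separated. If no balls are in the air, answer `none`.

Beat 0 (L): throw ball1 h=7 -> lands@7:R; in-air after throw: [b1@7:R]
Beat 2 (L): throw ball2 h=6 -> lands@8:L; in-air after throw: [b1@7:R b2@8:L]
Beat 3 (R): throw ball3 h=3 -> lands@6:L; in-air after throw: [b3@6:L b1@7:R b2@8:L]
Beat 4 (L): throw ball4 h=7 -> lands@11:R; in-air after throw: [b3@6:L b1@7:R b2@8:L b4@11:R]
Beat 6 (L): throw ball3 h=6 -> lands@12:L; in-air after throw: [b1@7:R b2@8:L b4@11:R b3@12:L]

Answer: ball1:lands@7:R ball2:lands@8:L ball4:lands@11:R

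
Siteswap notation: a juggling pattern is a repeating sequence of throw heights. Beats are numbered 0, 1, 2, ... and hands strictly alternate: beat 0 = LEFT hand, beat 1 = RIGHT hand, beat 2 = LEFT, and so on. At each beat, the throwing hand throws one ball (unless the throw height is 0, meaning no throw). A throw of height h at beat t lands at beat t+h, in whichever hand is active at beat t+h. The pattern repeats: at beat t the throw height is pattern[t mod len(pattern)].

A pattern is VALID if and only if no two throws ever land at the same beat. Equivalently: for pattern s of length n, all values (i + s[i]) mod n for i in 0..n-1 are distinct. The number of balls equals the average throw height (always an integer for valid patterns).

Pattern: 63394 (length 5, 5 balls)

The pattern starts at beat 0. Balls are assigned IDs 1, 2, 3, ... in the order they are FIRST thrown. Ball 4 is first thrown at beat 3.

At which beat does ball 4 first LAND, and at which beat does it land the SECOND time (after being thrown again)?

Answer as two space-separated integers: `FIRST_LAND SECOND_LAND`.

Answer: 12 15

Derivation:
Beat 0 (L): throw ball1 h=6 -> lands@6:L; in-air after throw: [b1@6:L]
Beat 1 (R): throw ball2 h=3 -> lands@4:L; in-air after throw: [b2@4:L b1@6:L]
Beat 2 (L): throw ball3 h=3 -> lands@5:R; in-air after throw: [b2@4:L b3@5:R b1@6:L]
Beat 3 (R): throw ball4 h=9 -> lands@12:L; in-air after throw: [b2@4:L b3@5:R b1@6:L b4@12:L]
Beat 4 (L): throw ball2 h=4 -> lands@8:L; in-air after throw: [b3@5:R b1@6:L b2@8:L b4@12:L]
Beat 5 (R): throw ball3 h=6 -> lands@11:R; in-air after throw: [b1@6:L b2@8:L b3@11:R b4@12:L]
Beat 6 (L): throw ball1 h=3 -> lands@9:R; in-air after throw: [b2@8:L b1@9:R b3@11:R b4@12:L]
Beat 7 (R): throw ball5 h=3 -> lands@10:L; in-air after throw: [b2@8:L b1@9:R b5@10:L b3@11:R b4@12:L]
Beat 8 (L): throw ball2 h=9 -> lands@17:R; in-air after throw: [b1@9:R b5@10:L b3@11:R b4@12:L b2@17:R]
Beat 9 (R): throw ball1 h=4 -> lands@13:R; in-air after throw: [b5@10:L b3@11:R b4@12:L b1@13:R b2@17:R]
Beat 10 (L): throw ball5 h=6 -> lands@16:L; in-air after throw: [b3@11:R b4@12:L b1@13:R b5@16:L b2@17:R]
Beat 11 (R): throw ball3 h=3 -> lands@14:L; in-air after throw: [b4@12:L b1@13:R b3@14:L b5@16:L b2@17:R]
Beat 12 (L): throw ball4 h=3 -> lands@15:R; in-air after throw: [b1@13:R b3@14:L b4@15:R b5@16:L b2@17:R]
Beat 13 (R): throw ball1 h=9 -> lands@22:L; in-air after throw: [b3@14:L b4@15:R b5@16:L b2@17:R b1@22:L]
Beat 14 (L): throw ball3 h=4 -> lands@18:L; in-air after throw: [b4@15:R b5@16:L b2@17:R b3@18:L b1@22:L]
Beat 15 (R): throw ball4 h=6 -> lands@21:R; in-air after throw: [b5@16:L b2@17:R b3@18:L b4@21:R b1@22:L]
Ball 4: thrown@3 h=9 -> first land @12; rethrown@12 h=3 -> second land @15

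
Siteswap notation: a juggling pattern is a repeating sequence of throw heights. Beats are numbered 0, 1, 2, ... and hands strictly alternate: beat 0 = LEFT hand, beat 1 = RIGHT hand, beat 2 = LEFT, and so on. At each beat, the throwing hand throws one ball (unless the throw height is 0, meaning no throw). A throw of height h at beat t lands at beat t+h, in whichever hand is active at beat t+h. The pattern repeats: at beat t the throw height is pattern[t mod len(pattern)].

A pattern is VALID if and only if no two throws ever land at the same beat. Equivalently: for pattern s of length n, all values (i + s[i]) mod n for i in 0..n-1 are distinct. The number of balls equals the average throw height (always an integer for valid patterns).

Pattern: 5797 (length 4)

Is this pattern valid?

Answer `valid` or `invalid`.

i=0: (i + s[i]) mod n = (0 + 5) mod 4 = 1
i=1: (i + s[i]) mod n = (1 + 7) mod 4 = 0
i=2: (i + s[i]) mod n = (2 + 9) mod 4 = 3
i=3: (i + s[i]) mod n = (3 + 7) mod 4 = 2
Residues: [1, 0, 3, 2], distinct: True

Answer: valid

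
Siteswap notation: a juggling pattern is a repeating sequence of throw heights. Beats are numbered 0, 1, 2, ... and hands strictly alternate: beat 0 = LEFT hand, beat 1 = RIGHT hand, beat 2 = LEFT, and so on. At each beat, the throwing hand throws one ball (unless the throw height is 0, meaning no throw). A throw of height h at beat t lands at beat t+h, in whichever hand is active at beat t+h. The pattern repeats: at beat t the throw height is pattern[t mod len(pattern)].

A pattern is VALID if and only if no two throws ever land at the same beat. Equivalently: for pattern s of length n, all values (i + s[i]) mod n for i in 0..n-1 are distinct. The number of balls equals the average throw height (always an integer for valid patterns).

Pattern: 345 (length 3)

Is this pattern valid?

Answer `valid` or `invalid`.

i=0: (i + s[i]) mod n = (0 + 3) mod 3 = 0
i=1: (i + s[i]) mod n = (1 + 4) mod 3 = 2
i=2: (i + s[i]) mod n = (2 + 5) mod 3 = 1
Residues: [0, 2, 1], distinct: True

Answer: valid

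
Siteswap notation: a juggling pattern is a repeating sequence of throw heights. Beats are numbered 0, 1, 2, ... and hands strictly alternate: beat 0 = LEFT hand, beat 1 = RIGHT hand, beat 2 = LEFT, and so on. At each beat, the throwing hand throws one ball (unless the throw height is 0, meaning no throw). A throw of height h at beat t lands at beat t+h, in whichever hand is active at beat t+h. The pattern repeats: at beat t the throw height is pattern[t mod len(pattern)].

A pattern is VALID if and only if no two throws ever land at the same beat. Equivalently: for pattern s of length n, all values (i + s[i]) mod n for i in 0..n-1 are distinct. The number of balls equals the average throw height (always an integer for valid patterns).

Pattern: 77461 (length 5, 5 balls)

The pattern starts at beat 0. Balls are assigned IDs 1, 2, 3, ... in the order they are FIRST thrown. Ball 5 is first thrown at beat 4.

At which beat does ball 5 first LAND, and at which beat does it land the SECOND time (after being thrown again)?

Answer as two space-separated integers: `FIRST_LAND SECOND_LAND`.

Beat 0 (L): throw ball1 h=7 -> lands@7:R; in-air after throw: [b1@7:R]
Beat 1 (R): throw ball2 h=7 -> lands@8:L; in-air after throw: [b1@7:R b2@8:L]
Beat 2 (L): throw ball3 h=4 -> lands@6:L; in-air after throw: [b3@6:L b1@7:R b2@8:L]
Beat 3 (R): throw ball4 h=6 -> lands@9:R; in-air after throw: [b3@6:L b1@7:R b2@8:L b4@9:R]
Beat 4 (L): throw ball5 h=1 -> lands@5:R; in-air after throw: [b5@5:R b3@6:L b1@7:R b2@8:L b4@9:R]
Beat 5 (R): throw ball5 h=7 -> lands@12:L; in-air after throw: [b3@6:L b1@7:R b2@8:L b4@9:R b5@12:L]
Beat 6 (L): throw ball3 h=7 -> lands@13:R; in-air after throw: [b1@7:R b2@8:L b4@9:R b5@12:L b3@13:R]
Beat 7 (R): throw ball1 h=4 -> lands@11:R; in-air after throw: [b2@8:L b4@9:R b1@11:R b5@12:L b3@13:R]
Beat 8 (L): throw ball2 h=6 -> lands@14:L; in-air after throw: [b4@9:R b1@11:R b5@12:L b3@13:R b2@14:L]
Beat 9 (R): throw ball4 h=1 -> lands@10:L; in-air after throw: [b4@10:L b1@11:R b5@12:L b3@13:R b2@14:L]
Beat 10 (L): throw ball4 h=7 -> lands@17:R; in-air after throw: [b1@11:R b5@12:L b3@13:R b2@14:L b4@17:R]
Beat 11 (R): throw ball1 h=7 -> lands@18:L; in-air after throw: [b5@12:L b3@13:R b2@14:L b4@17:R b1@18:L]
Beat 12 (L): throw ball5 h=4 -> lands@16:L; in-air after throw: [b3@13:R b2@14:L b5@16:L b4@17:R b1@18:L]
Ball 5: thrown@4 h=1 -> first land @5; rethrown@5 h=7 -> second land @12

Answer: 5 12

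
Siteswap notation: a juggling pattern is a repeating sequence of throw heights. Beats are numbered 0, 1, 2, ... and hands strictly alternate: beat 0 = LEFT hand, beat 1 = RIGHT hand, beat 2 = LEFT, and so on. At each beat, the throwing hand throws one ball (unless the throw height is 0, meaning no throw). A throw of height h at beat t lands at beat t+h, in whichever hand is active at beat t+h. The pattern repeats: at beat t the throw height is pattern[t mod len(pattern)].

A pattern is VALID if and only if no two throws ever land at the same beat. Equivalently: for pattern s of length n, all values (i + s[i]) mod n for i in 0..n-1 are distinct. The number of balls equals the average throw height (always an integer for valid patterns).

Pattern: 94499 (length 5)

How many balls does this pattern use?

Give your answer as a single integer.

Pattern = [9, 4, 4, 9, 9], length n = 5
  position 0: throw height = 9, running sum = 9
  position 1: throw height = 4, running sum = 13
  position 2: throw height = 4, running sum = 17
  position 3: throw height = 9, running sum = 26
  position 4: throw height = 9, running sum = 35
Total sum = 35; balls = sum / n = 35 / 5 = 7

Answer: 7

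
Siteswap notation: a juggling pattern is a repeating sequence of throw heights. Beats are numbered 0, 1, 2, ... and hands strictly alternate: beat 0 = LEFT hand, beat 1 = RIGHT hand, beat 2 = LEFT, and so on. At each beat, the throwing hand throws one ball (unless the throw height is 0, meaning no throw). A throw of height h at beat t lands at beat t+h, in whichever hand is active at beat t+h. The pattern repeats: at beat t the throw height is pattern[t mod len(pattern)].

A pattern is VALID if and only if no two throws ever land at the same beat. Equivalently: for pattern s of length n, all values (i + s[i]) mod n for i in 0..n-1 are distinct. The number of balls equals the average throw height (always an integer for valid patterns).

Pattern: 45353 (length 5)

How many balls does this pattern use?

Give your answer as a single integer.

Pattern = [4, 5, 3, 5, 3], length n = 5
  position 0: throw height = 4, running sum = 4
  position 1: throw height = 5, running sum = 9
  position 2: throw height = 3, running sum = 12
  position 3: throw height = 5, running sum = 17
  position 4: throw height = 3, running sum = 20
Total sum = 20; balls = sum / n = 20 / 5 = 4

Answer: 4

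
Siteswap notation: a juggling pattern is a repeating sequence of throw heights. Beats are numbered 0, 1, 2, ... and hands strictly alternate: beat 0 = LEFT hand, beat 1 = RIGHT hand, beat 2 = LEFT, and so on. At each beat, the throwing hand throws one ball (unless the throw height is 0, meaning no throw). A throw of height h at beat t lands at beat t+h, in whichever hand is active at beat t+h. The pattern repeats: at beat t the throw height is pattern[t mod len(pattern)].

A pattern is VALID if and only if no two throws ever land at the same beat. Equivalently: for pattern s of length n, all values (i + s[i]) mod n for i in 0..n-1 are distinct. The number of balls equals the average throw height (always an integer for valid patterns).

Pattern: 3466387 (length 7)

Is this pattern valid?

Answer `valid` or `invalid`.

Answer: invalid

Derivation:
i=0: (i + s[i]) mod n = (0 + 3) mod 7 = 3
i=1: (i + s[i]) mod n = (1 + 4) mod 7 = 5
i=2: (i + s[i]) mod n = (2 + 6) mod 7 = 1
i=3: (i + s[i]) mod n = (3 + 6) mod 7 = 2
i=4: (i + s[i]) mod n = (4 + 3) mod 7 = 0
i=5: (i + s[i]) mod n = (5 + 8) mod 7 = 6
i=6: (i + s[i]) mod n = (6 + 7) mod 7 = 6
Residues: [3, 5, 1, 2, 0, 6, 6], distinct: False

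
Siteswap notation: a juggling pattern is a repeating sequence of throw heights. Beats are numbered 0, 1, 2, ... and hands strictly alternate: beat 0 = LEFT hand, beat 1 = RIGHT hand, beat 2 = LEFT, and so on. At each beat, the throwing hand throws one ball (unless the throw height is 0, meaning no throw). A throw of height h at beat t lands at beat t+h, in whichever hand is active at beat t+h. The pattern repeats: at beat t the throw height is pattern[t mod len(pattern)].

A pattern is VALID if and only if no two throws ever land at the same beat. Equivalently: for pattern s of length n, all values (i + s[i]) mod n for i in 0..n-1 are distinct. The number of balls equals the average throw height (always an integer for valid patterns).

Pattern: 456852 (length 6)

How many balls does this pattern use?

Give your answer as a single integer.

Pattern = [4, 5, 6, 8, 5, 2], length n = 6
  position 0: throw height = 4, running sum = 4
  position 1: throw height = 5, running sum = 9
  position 2: throw height = 6, running sum = 15
  position 3: throw height = 8, running sum = 23
  position 4: throw height = 5, running sum = 28
  position 5: throw height = 2, running sum = 30
Total sum = 30; balls = sum / n = 30 / 6 = 5

Answer: 5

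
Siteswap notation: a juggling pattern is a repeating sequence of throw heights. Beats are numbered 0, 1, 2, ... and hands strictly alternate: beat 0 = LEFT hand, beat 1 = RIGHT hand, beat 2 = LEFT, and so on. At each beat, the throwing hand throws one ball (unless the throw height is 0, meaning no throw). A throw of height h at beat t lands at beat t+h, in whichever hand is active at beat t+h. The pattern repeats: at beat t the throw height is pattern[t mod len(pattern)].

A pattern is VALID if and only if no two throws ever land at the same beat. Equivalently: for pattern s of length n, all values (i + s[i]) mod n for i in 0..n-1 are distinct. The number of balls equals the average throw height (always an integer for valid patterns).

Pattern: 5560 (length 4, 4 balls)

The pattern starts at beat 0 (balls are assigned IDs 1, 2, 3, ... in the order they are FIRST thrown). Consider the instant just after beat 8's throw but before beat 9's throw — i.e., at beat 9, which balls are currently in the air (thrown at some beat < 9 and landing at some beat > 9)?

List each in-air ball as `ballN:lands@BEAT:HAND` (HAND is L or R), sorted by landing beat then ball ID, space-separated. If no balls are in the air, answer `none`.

Beat 0 (L): throw ball1 h=5 -> lands@5:R; in-air after throw: [b1@5:R]
Beat 1 (R): throw ball2 h=5 -> lands@6:L; in-air after throw: [b1@5:R b2@6:L]
Beat 2 (L): throw ball3 h=6 -> lands@8:L; in-air after throw: [b1@5:R b2@6:L b3@8:L]
Beat 4 (L): throw ball4 h=5 -> lands@9:R; in-air after throw: [b1@5:R b2@6:L b3@8:L b4@9:R]
Beat 5 (R): throw ball1 h=5 -> lands@10:L; in-air after throw: [b2@6:L b3@8:L b4@9:R b1@10:L]
Beat 6 (L): throw ball2 h=6 -> lands@12:L; in-air after throw: [b3@8:L b4@9:R b1@10:L b2@12:L]
Beat 8 (L): throw ball3 h=5 -> lands@13:R; in-air after throw: [b4@9:R b1@10:L b2@12:L b3@13:R]
Beat 9 (R): throw ball4 h=5 -> lands@14:L; in-air after throw: [b1@10:L b2@12:L b3@13:R b4@14:L]

Answer: ball1:lands@10:L ball2:lands@12:L ball3:lands@13:R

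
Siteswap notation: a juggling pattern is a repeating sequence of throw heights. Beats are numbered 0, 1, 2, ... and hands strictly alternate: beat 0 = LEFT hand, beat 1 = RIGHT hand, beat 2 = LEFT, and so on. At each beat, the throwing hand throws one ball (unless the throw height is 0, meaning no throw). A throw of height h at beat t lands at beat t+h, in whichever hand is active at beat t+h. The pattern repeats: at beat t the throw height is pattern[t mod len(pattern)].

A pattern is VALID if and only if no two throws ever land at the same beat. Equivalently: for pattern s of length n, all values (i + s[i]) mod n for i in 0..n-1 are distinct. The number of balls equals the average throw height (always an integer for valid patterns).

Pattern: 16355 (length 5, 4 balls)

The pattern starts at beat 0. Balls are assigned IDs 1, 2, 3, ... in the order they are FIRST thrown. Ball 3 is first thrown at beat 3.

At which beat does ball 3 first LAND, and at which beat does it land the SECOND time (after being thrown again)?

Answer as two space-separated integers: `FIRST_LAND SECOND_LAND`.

Answer: 8 13

Derivation:
Beat 0 (L): throw ball1 h=1 -> lands@1:R; in-air after throw: [b1@1:R]
Beat 1 (R): throw ball1 h=6 -> lands@7:R; in-air after throw: [b1@7:R]
Beat 2 (L): throw ball2 h=3 -> lands@5:R; in-air after throw: [b2@5:R b1@7:R]
Beat 3 (R): throw ball3 h=5 -> lands@8:L; in-air after throw: [b2@5:R b1@7:R b3@8:L]
Beat 4 (L): throw ball4 h=5 -> lands@9:R; in-air after throw: [b2@5:R b1@7:R b3@8:L b4@9:R]
Beat 5 (R): throw ball2 h=1 -> lands@6:L; in-air after throw: [b2@6:L b1@7:R b3@8:L b4@9:R]
Beat 6 (L): throw ball2 h=6 -> lands@12:L; in-air after throw: [b1@7:R b3@8:L b4@9:R b2@12:L]
Beat 7 (R): throw ball1 h=3 -> lands@10:L; in-air after throw: [b3@8:L b4@9:R b1@10:L b2@12:L]
Beat 8 (L): throw ball3 h=5 -> lands@13:R; in-air after throw: [b4@9:R b1@10:L b2@12:L b3@13:R]
Beat 9 (R): throw ball4 h=5 -> lands@14:L; in-air after throw: [b1@10:L b2@12:L b3@13:R b4@14:L]
Beat 10 (L): throw ball1 h=1 -> lands@11:R; in-air after throw: [b1@11:R b2@12:L b3@13:R b4@14:L]
Beat 11 (R): throw ball1 h=6 -> lands@17:R; in-air after throw: [b2@12:L b3@13:R b4@14:L b1@17:R]
Beat 12 (L): throw ball2 h=3 -> lands@15:R; in-air after throw: [b3@13:R b4@14:L b2@15:R b1@17:R]
Beat 13 (R): throw ball3 h=5 -> lands@18:L; in-air after throw: [b4@14:L b2@15:R b1@17:R b3@18:L]
Ball 3: thrown@3 h=5 -> first land @8; rethrown@8 h=5 -> second land @13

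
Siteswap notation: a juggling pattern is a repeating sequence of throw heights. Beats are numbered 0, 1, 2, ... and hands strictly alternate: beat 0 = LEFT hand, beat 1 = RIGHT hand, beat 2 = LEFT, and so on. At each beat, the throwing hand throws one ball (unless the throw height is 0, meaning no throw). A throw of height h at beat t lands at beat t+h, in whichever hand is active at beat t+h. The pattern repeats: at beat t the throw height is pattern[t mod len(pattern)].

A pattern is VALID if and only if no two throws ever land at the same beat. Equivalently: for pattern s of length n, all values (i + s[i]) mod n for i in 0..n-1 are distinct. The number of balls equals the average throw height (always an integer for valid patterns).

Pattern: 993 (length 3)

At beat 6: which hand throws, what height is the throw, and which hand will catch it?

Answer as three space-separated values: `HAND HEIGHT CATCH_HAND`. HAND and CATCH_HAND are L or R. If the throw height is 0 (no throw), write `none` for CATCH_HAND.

Beat 6: 6 mod 2 = 0, so hand = L
Throw height = pattern[6 mod 3] = pattern[0] = 9
Lands at beat 6+9=15, 15 mod 2 = 1, so catch hand = R

Answer: L 9 R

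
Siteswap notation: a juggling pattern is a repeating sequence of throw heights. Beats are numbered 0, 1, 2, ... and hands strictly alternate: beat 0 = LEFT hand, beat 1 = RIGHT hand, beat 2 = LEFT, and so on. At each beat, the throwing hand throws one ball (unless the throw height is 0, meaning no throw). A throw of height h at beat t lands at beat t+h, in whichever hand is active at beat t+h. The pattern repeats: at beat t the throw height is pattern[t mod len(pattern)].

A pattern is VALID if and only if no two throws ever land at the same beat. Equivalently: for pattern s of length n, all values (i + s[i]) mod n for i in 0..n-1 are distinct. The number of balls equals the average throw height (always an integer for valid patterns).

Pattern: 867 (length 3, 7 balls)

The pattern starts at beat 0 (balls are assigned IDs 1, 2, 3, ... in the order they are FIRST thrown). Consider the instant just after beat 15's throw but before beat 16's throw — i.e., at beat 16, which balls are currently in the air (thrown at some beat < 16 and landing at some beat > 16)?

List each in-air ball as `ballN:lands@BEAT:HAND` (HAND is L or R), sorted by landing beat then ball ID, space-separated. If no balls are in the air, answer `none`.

Answer: ball3:lands@17:R ball4:lands@18:L ball2:lands@19:R ball6:lands@20:L ball7:lands@21:R ball1:lands@23:R

Derivation:
Beat 0 (L): throw ball1 h=8 -> lands@8:L; in-air after throw: [b1@8:L]
Beat 1 (R): throw ball2 h=6 -> lands@7:R; in-air after throw: [b2@7:R b1@8:L]
Beat 2 (L): throw ball3 h=7 -> lands@9:R; in-air after throw: [b2@7:R b1@8:L b3@9:R]
Beat 3 (R): throw ball4 h=8 -> lands@11:R; in-air after throw: [b2@7:R b1@8:L b3@9:R b4@11:R]
Beat 4 (L): throw ball5 h=6 -> lands@10:L; in-air after throw: [b2@7:R b1@8:L b3@9:R b5@10:L b4@11:R]
Beat 5 (R): throw ball6 h=7 -> lands@12:L; in-air after throw: [b2@7:R b1@8:L b3@9:R b5@10:L b4@11:R b6@12:L]
Beat 6 (L): throw ball7 h=8 -> lands@14:L; in-air after throw: [b2@7:R b1@8:L b3@9:R b5@10:L b4@11:R b6@12:L b7@14:L]
Beat 7 (R): throw ball2 h=6 -> lands@13:R; in-air after throw: [b1@8:L b3@9:R b5@10:L b4@11:R b6@12:L b2@13:R b7@14:L]
Beat 8 (L): throw ball1 h=7 -> lands@15:R; in-air after throw: [b3@9:R b5@10:L b4@11:R b6@12:L b2@13:R b7@14:L b1@15:R]
Beat 9 (R): throw ball3 h=8 -> lands@17:R; in-air after throw: [b5@10:L b4@11:R b6@12:L b2@13:R b7@14:L b1@15:R b3@17:R]
Beat 10 (L): throw ball5 h=6 -> lands@16:L; in-air after throw: [b4@11:R b6@12:L b2@13:R b7@14:L b1@15:R b5@16:L b3@17:R]
Beat 11 (R): throw ball4 h=7 -> lands@18:L; in-air after throw: [b6@12:L b2@13:R b7@14:L b1@15:R b5@16:L b3@17:R b4@18:L]
Beat 12 (L): throw ball6 h=8 -> lands@20:L; in-air after throw: [b2@13:R b7@14:L b1@15:R b5@16:L b3@17:R b4@18:L b6@20:L]
Beat 13 (R): throw ball2 h=6 -> lands@19:R; in-air after throw: [b7@14:L b1@15:R b5@16:L b3@17:R b4@18:L b2@19:R b6@20:L]
Beat 14 (L): throw ball7 h=7 -> lands@21:R; in-air after throw: [b1@15:R b5@16:L b3@17:R b4@18:L b2@19:R b6@20:L b7@21:R]
Beat 15 (R): throw ball1 h=8 -> lands@23:R; in-air after throw: [b5@16:L b3@17:R b4@18:L b2@19:R b6@20:L b7@21:R b1@23:R]
Beat 16 (L): throw ball5 h=6 -> lands@22:L; in-air after throw: [b3@17:R b4@18:L b2@19:R b6@20:L b7@21:R b5@22:L b1@23:R]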